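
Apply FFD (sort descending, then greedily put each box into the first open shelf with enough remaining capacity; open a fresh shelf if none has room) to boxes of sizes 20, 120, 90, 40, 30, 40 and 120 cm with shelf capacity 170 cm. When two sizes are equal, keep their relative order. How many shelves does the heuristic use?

3

Sorted descending: 120, 120, 90, 40, 40, 30, 20.
  120 → shelf 1 (new)  [load 120/170]
  120 → shelf 2 (new)  [load 120/170]
  90 → shelf 3 (new)  [load 90/170]
  40 → shelf 1  [load 160/170]
  40 → shelf 2  [load 160/170]
  30 → shelf 3  [load 120/170]
  20 → shelf 3  [load 140/170]
3 shelves opened.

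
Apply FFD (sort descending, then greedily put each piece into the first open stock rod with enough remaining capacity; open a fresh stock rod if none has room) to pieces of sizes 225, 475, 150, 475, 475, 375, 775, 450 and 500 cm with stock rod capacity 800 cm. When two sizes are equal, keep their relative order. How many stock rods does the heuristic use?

7

Sorted descending: 775, 500, 475, 475, 475, 450, 375, 225, 150.
  775 → stock rod 1 (new)  [load 775/800]
  500 → stock rod 2 (new)  [load 500/800]
  475 → stock rod 3 (new)  [load 475/800]
  475 → stock rod 4 (new)  [load 475/800]
  475 → stock rod 5 (new)  [load 475/800]
  450 → stock rod 6 (new)  [load 450/800]
  375 → stock rod 7 (new)  [load 375/800]
  225 → stock rod 2  [load 725/800]
  150 → stock rod 3  [load 625/800]
7 stock rods opened.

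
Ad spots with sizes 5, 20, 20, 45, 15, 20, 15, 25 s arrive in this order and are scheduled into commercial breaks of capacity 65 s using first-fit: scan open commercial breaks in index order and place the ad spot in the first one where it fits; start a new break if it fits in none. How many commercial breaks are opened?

  5 → break 1 (new)  [load 5/65]
  20 → break 1  [load 25/65]
  20 → break 1  [load 45/65]
  45 → break 2 (new)  [load 45/65]
  15 → break 1  [load 60/65]
  20 → break 2  [load 65/65]
  15 → break 3 (new)  [load 15/65]
  25 → break 3  [load 40/65]
3 commercial breaks opened.

3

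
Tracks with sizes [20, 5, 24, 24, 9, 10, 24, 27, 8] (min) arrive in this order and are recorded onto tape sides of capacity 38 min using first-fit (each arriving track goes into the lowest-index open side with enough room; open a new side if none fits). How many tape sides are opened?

5

  20 → side 1 (new)  [load 20/38]
  5 → side 1  [load 25/38]
  24 → side 2 (new)  [load 24/38]
  24 → side 3 (new)  [load 24/38]
  9 → side 1  [load 34/38]
  10 → side 2  [load 34/38]
  24 → side 4 (new)  [load 24/38]
  27 → side 5 (new)  [load 27/38]
  8 → side 3  [load 32/38]
5 tape sides opened.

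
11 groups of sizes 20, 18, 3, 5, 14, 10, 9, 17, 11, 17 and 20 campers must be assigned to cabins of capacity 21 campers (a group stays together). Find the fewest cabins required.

8

Total = 20 + 20 + 18 + 17 + 17 + 14 + 11 + 10 + 9 + 5 + 3 = 144 campers.
Lower bound: ⌈144/21⌉ = 7 cabins.
A packing using 8 cabins:
  cabin 1: 20 = 20
  cabin 2: 20 = 20
  cabin 3: 18 + 3 = 21
  cabin 4: 17 = 17
  cabin 5: 17 = 17
  cabin 6: 14 + 5 = 19
  cabin 7: 11 + 10 = 21
  cabin 8: 9 = 9
No arrangement into 7 cabins stays within capacity, so 8 is optimal.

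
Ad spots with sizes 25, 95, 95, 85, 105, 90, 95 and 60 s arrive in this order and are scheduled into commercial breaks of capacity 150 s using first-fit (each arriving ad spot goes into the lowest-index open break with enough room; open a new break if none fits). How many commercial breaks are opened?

  25 → break 1 (new)  [load 25/150]
  95 → break 1  [load 120/150]
  95 → break 2 (new)  [load 95/150]
  85 → break 3 (new)  [load 85/150]
  105 → break 4 (new)  [load 105/150]
  90 → break 5 (new)  [load 90/150]
  95 → break 6 (new)  [load 95/150]
  60 → break 3  [load 145/150]
6 commercial breaks opened.

6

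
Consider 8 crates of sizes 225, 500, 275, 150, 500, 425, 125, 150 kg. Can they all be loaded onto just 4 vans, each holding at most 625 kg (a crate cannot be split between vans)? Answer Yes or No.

Total = 2350 kg; ⌈2350/625⌉ = 4.
The bound of 4 does not rule out 4, but exhaustive search shows no assignment into 4 vans of capacity 625 kg exists — the minimum is 5.

No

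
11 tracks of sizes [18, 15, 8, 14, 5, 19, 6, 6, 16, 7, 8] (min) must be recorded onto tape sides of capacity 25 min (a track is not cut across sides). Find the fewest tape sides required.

Total = 19 + 18 + 16 + 15 + 14 + 8 + 8 + 7 + 6 + 6 + 5 = 122 min.
Lower bound: ⌈122/25⌉ = 5 tape sides.
A packing using 5 tape sides:
  side 1: 19 + 6 = 25
  side 2: 18 + 7 = 25
  side 3: 16 + 8 = 24
  side 4: 15 + 8 = 23
  side 5: 14 + 6 + 5 = 25
This matches the lower bound, so 5 is optimal.

5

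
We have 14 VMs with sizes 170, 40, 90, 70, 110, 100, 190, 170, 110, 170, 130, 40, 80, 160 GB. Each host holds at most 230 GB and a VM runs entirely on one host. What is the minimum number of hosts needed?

8

Total = 190 + 170 + 170 + 170 + 160 + 130 + 110 + 110 + 100 + 90 + 80 + 70 + 40 + 40 = 1630 GB.
Lower bound: ⌈1630/230⌉ = 8 hosts.
A packing using 8 hosts:
  host 1: 190 + 40 = 230
  host 2: 170 + 40 = 210
  host 3: 170 = 170
  host 4: 170 = 170
  host 5: 160 + 70 = 230
  host 6: 130 + 100 = 230
  host 7: 110 + 110 = 220
  host 8: 90 + 80 = 170
This matches the lower bound, so 8 is optimal.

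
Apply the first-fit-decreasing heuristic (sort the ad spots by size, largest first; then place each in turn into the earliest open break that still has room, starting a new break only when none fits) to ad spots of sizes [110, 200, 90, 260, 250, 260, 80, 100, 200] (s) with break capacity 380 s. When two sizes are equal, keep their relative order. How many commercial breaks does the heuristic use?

Sorted descending: 260, 260, 250, 200, 200, 110, 100, 90, 80.
  260 → break 1 (new)  [load 260/380]
  260 → break 2 (new)  [load 260/380]
  250 → break 3 (new)  [load 250/380]
  200 → break 4 (new)  [load 200/380]
  200 → break 5 (new)  [load 200/380]
  110 → break 1  [load 370/380]
  100 → break 2  [load 360/380]
  90 → break 3  [load 340/380]
  80 → break 4  [load 280/380]
5 commercial breaks opened.

5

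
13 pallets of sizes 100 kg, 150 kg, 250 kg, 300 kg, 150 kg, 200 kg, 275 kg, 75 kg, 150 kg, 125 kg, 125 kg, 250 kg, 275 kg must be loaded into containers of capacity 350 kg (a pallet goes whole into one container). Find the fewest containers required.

8

Total = 300 + 275 + 275 + 250 + 250 + 200 + 150 + 150 + 150 + 125 + 125 + 100 + 75 = 2425 kg.
Lower bound: ⌈2425/350⌉ = 7 containers.
A packing using 8 containers:
  container 1: 300 = 300
  container 2: 275 + 75 = 350
  container 3: 275 = 275
  container 4: 250 + 100 = 350
  container 5: 250 = 250
  container 6: 200 + 150 = 350
  container 7: 150 + 150 = 300
  container 8: 125 + 125 = 250
No arrangement into 7 containers stays within capacity, so 8 is optimal.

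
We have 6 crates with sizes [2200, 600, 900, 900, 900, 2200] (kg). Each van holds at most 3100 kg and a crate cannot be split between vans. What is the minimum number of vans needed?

3

Total = 2200 + 2200 + 900 + 900 + 900 + 600 = 7700 kg.
Lower bound: ⌈7700/3100⌉ = 3 vans.
A packing using 3 vans:
  van 1: 2200 + 900 = 3100
  van 2: 2200 + 900 = 3100
  van 3: 900 + 600 = 1500
This matches the lower bound, so 3 is optimal.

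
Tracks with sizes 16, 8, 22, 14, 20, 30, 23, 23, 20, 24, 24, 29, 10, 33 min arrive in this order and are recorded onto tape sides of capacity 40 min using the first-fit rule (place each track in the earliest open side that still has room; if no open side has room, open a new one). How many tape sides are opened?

  16 → side 1 (new)  [load 16/40]
  8 → side 1  [load 24/40]
  22 → side 2 (new)  [load 22/40]
  14 → side 1  [load 38/40]
  20 → side 3 (new)  [load 20/40]
  30 → side 4 (new)  [load 30/40]
  23 → side 5 (new)  [load 23/40]
  23 → side 6 (new)  [load 23/40]
  20 → side 3  [load 40/40]
  24 → side 7 (new)  [load 24/40]
  24 → side 8 (new)  [load 24/40]
  29 → side 9 (new)  [load 29/40]
  10 → side 2  [load 32/40]
  33 → side 10 (new)  [load 33/40]
10 tape sides opened.

10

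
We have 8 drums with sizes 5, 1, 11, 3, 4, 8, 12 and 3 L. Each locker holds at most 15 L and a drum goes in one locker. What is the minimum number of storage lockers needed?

Total = 12 + 11 + 8 + 5 + 4 + 3 + 3 + 1 = 47 L.
Lower bound: ⌈47/15⌉ = 4 storage lockers.
A packing using 4 storage lockers:
  locker 1: 12 + 3 = 15
  locker 2: 11 + 4 = 15
  locker 3: 8 + 5 + 1 = 14
  locker 4: 3 = 3
This matches the lower bound, so 4 is optimal.

4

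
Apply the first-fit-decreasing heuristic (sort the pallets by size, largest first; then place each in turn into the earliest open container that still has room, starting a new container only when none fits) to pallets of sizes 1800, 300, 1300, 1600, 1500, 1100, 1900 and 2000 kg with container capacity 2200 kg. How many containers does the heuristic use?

Sorted descending: 2000, 1900, 1800, 1600, 1500, 1300, 1100, 300.
  2000 → container 1 (new)  [load 2000/2200]
  1900 → container 2 (new)  [load 1900/2200]
  1800 → container 3 (new)  [load 1800/2200]
  1600 → container 4 (new)  [load 1600/2200]
  1500 → container 5 (new)  [load 1500/2200]
  1300 → container 6 (new)  [load 1300/2200]
  1100 → container 7 (new)  [load 1100/2200]
  300 → container 2  [load 2200/2200]
7 containers opened.

7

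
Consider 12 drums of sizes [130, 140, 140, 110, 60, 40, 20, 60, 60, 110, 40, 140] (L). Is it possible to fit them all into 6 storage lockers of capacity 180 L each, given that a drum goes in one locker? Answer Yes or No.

Total = 1050 L; ⌈1050/180⌉ = 6.
The bound of 6 does not rule out 6, but exhaustive search shows no assignment into 6 storage lockers of capacity 180 L exists — the minimum is 7.

No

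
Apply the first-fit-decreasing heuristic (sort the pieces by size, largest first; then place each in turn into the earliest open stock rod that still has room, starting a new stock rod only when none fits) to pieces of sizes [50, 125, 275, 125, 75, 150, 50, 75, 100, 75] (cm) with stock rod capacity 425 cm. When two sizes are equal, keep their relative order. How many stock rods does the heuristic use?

Sorted descending: 275, 150, 125, 125, 100, 75, 75, 75, 50, 50.
  275 → stock rod 1 (new)  [load 275/425]
  150 → stock rod 1  [load 425/425]
  125 → stock rod 2 (new)  [load 125/425]
  125 → stock rod 2  [load 250/425]
  100 → stock rod 2  [load 350/425]
  75 → stock rod 2  [load 425/425]
  75 → stock rod 3 (new)  [load 75/425]
  75 → stock rod 3  [load 150/425]
  50 → stock rod 3  [load 200/425]
  50 → stock rod 3  [load 250/425]
3 stock rods opened.

3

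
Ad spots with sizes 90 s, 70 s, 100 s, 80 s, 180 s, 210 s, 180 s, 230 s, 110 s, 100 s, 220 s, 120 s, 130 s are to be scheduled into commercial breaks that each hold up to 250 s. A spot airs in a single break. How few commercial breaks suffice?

9

Total = 230 + 220 + 210 + 180 + 180 + 130 + 120 + 110 + 100 + 100 + 90 + 80 + 70 = 1820 s.
Lower bound: ⌈1820/250⌉ = 8 commercial breaks.
A packing using 9 commercial breaks:
  break 1: 230 = 230
  break 2: 220 = 220
  break 3: 210 = 210
  break 4: 180 + 70 = 250
  break 5: 180 = 180
  break 6: 130 + 120 = 250
  break 7: 110 + 100 = 210
  break 8: 100 + 90 = 190
  break 9: 80 = 80
No arrangement into 8 commercial breaks stays within capacity, so 9 is optimal.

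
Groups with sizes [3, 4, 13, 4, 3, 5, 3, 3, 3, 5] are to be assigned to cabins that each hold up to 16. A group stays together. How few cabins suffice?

3

Total = 13 + 5 + 5 + 4 + 4 + 3 + 3 + 3 + 3 + 3 = 46.
Lower bound: ⌈46/16⌉ = 3 cabins.
A packing using 3 cabins:
  cabin 1: 13 + 3 = 16
  cabin 2: 5 + 5 + 4 = 14
  cabin 3: 4 + 3 + 3 + 3 + 3 = 16
This matches the lower bound, so 3 is optimal.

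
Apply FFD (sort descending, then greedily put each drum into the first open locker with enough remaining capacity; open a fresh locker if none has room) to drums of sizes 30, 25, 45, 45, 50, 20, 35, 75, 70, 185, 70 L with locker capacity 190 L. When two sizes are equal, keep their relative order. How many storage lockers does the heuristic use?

Sorted descending: 185, 75, 70, 70, 50, 45, 45, 35, 30, 25, 20.
  185 → locker 1 (new)  [load 185/190]
  75 → locker 2 (new)  [load 75/190]
  70 → locker 2  [load 145/190]
  70 → locker 3 (new)  [load 70/190]
  50 → locker 3  [load 120/190]
  45 → locker 2  [load 190/190]
  45 → locker 3  [load 165/190]
  35 → locker 4 (new)  [load 35/190]
  30 → locker 4  [load 65/190]
  25 → locker 3  [load 190/190]
  20 → locker 4  [load 85/190]
4 storage lockers opened.

4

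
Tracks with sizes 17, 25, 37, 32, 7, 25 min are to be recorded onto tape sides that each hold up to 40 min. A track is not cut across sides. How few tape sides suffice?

5

Total = 37 + 32 + 25 + 25 + 17 + 7 = 143 min.
Lower bound: ⌈143/40⌉ = 4 tape sides.
A packing using 5 tape sides:
  side 1: 37 = 37
  side 2: 32 + 7 = 39
  side 3: 25 = 25
  side 4: 25 = 25
  side 5: 17 = 17
No arrangement into 4 tape sides stays within capacity, so 5 is optimal.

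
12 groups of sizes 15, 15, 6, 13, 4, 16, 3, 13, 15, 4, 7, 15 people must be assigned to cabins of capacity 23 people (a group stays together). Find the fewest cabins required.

Total = 16 + 15 + 15 + 15 + 15 + 13 + 13 + 7 + 6 + 4 + 4 + 3 = 126 people.
Lower bound: ⌈126/23⌉ = 6 cabins.
Also, 7 groups each exceed 23/2 people, and no two of those can share a cabin, so at least 7 cabins are needed.
A packing using 7 cabins:
  cabin 1: 16 + 7 = 23
  cabin 2: 15 + 6 = 21
  cabin 3: 15 + 4 + 4 = 23
  cabin 4: 15 + 3 = 18
  cabin 5: 15 = 15
  cabin 6: 13 = 13
  cabin 7: 13 = 13
This matches the lower bound, so 7 is optimal.

7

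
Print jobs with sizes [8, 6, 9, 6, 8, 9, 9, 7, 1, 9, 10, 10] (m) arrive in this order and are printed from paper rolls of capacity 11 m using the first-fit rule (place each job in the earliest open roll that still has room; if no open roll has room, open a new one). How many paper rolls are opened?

  8 → roll 1 (new)  [load 8/11]
  6 → roll 2 (new)  [load 6/11]
  9 → roll 3 (new)  [load 9/11]
  6 → roll 4 (new)  [load 6/11]
  8 → roll 5 (new)  [load 8/11]
  9 → roll 6 (new)  [load 9/11]
  9 → roll 7 (new)  [load 9/11]
  7 → roll 8 (new)  [load 7/11]
  1 → roll 1  [load 9/11]
  9 → roll 9 (new)  [load 9/11]
  10 → roll 10 (new)  [load 10/11]
  10 → roll 11 (new)  [load 10/11]
11 paper rolls opened.

11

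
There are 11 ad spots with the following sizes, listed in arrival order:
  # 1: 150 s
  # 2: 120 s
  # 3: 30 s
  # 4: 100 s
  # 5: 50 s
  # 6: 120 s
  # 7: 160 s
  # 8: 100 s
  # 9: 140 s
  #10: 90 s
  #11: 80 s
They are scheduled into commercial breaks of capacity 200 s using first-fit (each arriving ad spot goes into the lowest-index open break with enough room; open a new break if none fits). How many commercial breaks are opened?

7

  150 → break 1 (new)  [load 150/200]
  120 → break 2 (new)  [load 120/200]
  30 → break 1  [load 180/200]
  100 → break 3 (new)  [load 100/200]
  50 → break 2  [load 170/200]
  120 → break 4 (new)  [load 120/200]
  160 → break 5 (new)  [load 160/200]
  100 → break 3  [load 200/200]
  140 → break 6 (new)  [load 140/200]
  90 → break 7 (new)  [load 90/200]
  80 → break 4  [load 200/200]
7 commercial breaks opened.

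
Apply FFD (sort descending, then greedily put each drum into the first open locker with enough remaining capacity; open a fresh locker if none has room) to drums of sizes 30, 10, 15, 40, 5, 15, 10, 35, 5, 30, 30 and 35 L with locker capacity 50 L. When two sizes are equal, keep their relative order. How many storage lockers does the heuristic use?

Sorted descending: 40, 35, 35, 30, 30, 30, 15, 15, 10, 10, 5, 5.
  40 → locker 1 (new)  [load 40/50]
  35 → locker 2 (new)  [load 35/50]
  35 → locker 3 (new)  [load 35/50]
  30 → locker 4 (new)  [load 30/50]
  30 → locker 5 (new)  [load 30/50]
  30 → locker 6 (new)  [load 30/50]
  15 → locker 2  [load 50/50]
  15 → locker 3  [load 50/50]
  10 → locker 1  [load 50/50]
  10 → locker 4  [load 40/50]
  5 → locker 4  [load 45/50]
  5 → locker 4  [load 50/50]
6 storage lockers opened.

6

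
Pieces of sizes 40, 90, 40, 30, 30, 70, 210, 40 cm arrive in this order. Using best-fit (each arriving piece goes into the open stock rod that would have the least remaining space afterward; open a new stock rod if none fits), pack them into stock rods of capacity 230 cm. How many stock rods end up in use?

3

  40 → stock rod 1 (new)  [load 40/230]
  90 → stock rod 1  [load 130/230]
  40 → stock rod 1  [load 170/230]
  30 → stock rod 1  [load 200/230]
  30 → stock rod 1  [load 230/230]
  70 → stock rod 2 (new)  [load 70/230]
  210 → stock rod 3 (new)  [load 210/230]
  40 → stock rod 2  [load 110/230]
3 stock rods opened.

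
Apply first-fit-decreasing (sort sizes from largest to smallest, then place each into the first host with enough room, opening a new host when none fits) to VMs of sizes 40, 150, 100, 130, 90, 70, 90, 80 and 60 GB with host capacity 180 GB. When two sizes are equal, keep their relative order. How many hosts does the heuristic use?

5

Sorted descending: 150, 130, 100, 90, 90, 80, 70, 60, 40.
  150 → host 1 (new)  [load 150/180]
  130 → host 2 (new)  [load 130/180]
  100 → host 3 (new)  [load 100/180]
  90 → host 4 (new)  [load 90/180]
  90 → host 4  [load 180/180]
  80 → host 3  [load 180/180]
  70 → host 5 (new)  [load 70/180]
  60 → host 5  [load 130/180]
  40 → host 2  [load 170/180]
5 hosts opened.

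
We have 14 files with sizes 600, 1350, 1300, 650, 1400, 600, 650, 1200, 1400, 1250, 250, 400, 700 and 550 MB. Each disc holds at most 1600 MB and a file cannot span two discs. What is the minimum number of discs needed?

Total = 1400 + 1400 + 1350 + 1300 + 1250 + 1200 + 700 + 650 + 650 + 600 + 600 + 550 + 400 + 250 = 12300 MB.
Lower bound: ⌈12300/1600⌉ = 8 discs.
A packing using 9 discs:
  disc 1: 1400 = 1400
  disc 2: 1400 = 1400
  disc 3: 1350 + 250 = 1600
  disc 4: 1300 = 1300
  disc 5: 1250 = 1250
  disc 6: 1200 + 400 = 1600
  disc 7: 700 + 650 = 1350
  disc 8: 650 + 600 = 1250
  disc 9: 600 + 550 = 1150
No arrangement into 8 discs stays within capacity, so 9 is optimal.

9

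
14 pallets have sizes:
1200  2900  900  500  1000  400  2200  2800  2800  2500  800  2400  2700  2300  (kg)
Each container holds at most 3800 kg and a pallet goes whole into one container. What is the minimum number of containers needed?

8

Total = 2900 + 2800 + 2800 + 2700 + 2500 + 2400 + 2300 + 2200 + 1200 + 1000 + 900 + 800 + 500 + 400 = 25400 kg.
Lower bound: ⌈25400/3800⌉ = 7 containers.
Also, 8 pallets each exceed 1900 kg, and no two of those can share a container, so at least 8 containers are needed.
A packing using 8 containers:
  container 1: 2900 + 900 = 3800
  container 2: 2800 + 1000 = 3800
  container 3: 2800 + 800 = 3600
  container 4: 2700 + 500 + 400 = 3600
  container 5: 2500 + 1200 = 3700
  container 6: 2400 = 2400
  container 7: 2300 = 2300
  container 8: 2200 = 2200
This matches the lower bound, so 8 is optimal.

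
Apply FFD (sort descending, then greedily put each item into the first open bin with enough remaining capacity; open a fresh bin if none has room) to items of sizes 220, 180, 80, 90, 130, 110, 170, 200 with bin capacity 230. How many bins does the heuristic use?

Sorted descending: 220, 200, 180, 170, 130, 110, 90, 80.
  220 → bin 1 (new)  [load 220/230]
  200 → bin 2 (new)  [load 200/230]
  180 → bin 3 (new)  [load 180/230]
  170 → bin 4 (new)  [load 170/230]
  130 → bin 5 (new)  [load 130/230]
  110 → bin 6 (new)  [load 110/230]
  90 → bin 5  [load 220/230]
  80 → bin 6  [load 190/230]
6 bins opened.

6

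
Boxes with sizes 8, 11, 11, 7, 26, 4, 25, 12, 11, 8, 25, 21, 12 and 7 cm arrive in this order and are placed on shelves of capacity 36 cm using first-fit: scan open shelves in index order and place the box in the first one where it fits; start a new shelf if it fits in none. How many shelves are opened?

6

  8 → shelf 1 (new)  [load 8/36]
  11 → shelf 1  [load 19/36]
  11 → shelf 1  [load 30/36]
  7 → shelf 2 (new)  [load 7/36]
  26 → shelf 2  [load 33/36]
  4 → shelf 1  [load 34/36]
  25 → shelf 3 (new)  [load 25/36]
  12 → shelf 4 (new)  [load 12/36]
  11 → shelf 3  [load 36/36]
  8 → shelf 4  [load 20/36]
  25 → shelf 5 (new)  [load 25/36]
  21 → shelf 6 (new)  [load 21/36]
  12 → shelf 4  [load 32/36]
  7 → shelf 5  [load 32/36]
6 shelves opened.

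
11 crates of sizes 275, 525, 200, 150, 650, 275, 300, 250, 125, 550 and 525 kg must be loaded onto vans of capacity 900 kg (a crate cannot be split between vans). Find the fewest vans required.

Total = 650 + 550 + 525 + 525 + 300 + 275 + 275 + 250 + 200 + 150 + 125 = 3825 kg.
Lower bound: ⌈3825/900⌉ = 5 vans.
A packing using 5 vans:
  van 1: 650 + 250 = 900
  van 2: 550 + 300 = 850
  van 3: 525 + 275 = 800
  van 4: 525 + 275 = 800
  van 5: 200 + 150 + 125 = 475
This matches the lower bound, so 5 is optimal.

5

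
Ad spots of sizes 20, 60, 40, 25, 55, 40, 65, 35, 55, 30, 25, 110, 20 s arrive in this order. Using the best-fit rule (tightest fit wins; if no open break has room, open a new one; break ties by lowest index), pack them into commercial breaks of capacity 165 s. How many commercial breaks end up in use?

4

  20 → break 1 (new)  [load 20/165]
  60 → break 1  [load 80/165]
  40 → break 1  [load 120/165]
  25 → break 1  [load 145/165]
  55 → break 2 (new)  [load 55/165]
  40 → break 2  [load 95/165]
  65 → break 2  [load 160/165]
  35 → break 3 (new)  [load 35/165]
  55 → break 3  [load 90/165]
  30 → break 3  [load 120/165]
  25 → break 3  [load 145/165]
  110 → break 4 (new)  [load 110/165]
  20 → break 1  [load 165/165]
4 commercial breaks opened.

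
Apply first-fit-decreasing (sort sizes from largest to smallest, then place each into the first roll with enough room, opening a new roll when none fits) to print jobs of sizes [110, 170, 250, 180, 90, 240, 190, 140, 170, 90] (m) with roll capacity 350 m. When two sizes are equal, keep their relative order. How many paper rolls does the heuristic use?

5

Sorted descending: 250, 240, 190, 180, 170, 170, 140, 110, 90, 90.
  250 → roll 1 (new)  [load 250/350]
  240 → roll 2 (new)  [load 240/350]
  190 → roll 3 (new)  [load 190/350]
  180 → roll 4 (new)  [load 180/350]
  170 → roll 4  [load 350/350]
  170 → roll 5 (new)  [load 170/350]
  140 → roll 3  [load 330/350]
  110 → roll 2  [load 350/350]
  90 → roll 1  [load 340/350]
  90 → roll 5  [load 260/350]
5 paper rolls opened.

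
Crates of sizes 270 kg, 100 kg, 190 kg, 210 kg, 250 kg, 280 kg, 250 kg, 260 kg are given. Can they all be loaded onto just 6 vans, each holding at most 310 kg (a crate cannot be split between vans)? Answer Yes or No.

Total = 1810 kg; ⌈1810/310⌉ = 6.
7 crates each exceed half the capacity and cannot share a van, forcing at least 7 vans.
At least 7 vans are required, but only 6 are allowed.

No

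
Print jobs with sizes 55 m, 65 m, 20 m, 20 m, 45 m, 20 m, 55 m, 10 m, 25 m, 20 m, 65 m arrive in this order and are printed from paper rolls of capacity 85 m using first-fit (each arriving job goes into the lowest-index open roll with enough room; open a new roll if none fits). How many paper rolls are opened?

5

  55 → roll 1 (new)  [load 55/85]
  65 → roll 2 (new)  [load 65/85]
  20 → roll 1  [load 75/85]
  20 → roll 2  [load 85/85]
  45 → roll 3 (new)  [load 45/85]
  20 → roll 3  [load 65/85]
  55 → roll 4 (new)  [load 55/85]
  10 → roll 1  [load 85/85]
  25 → roll 4  [load 80/85]
  20 → roll 3  [load 85/85]
  65 → roll 5 (new)  [load 65/85]
5 paper rolls opened.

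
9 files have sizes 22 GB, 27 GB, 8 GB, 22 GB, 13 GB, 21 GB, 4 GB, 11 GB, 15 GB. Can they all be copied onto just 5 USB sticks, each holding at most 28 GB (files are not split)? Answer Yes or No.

Total = 143 GB; ⌈143/28⌉ = 6.
At least 6 USB sticks are required, but only 5 are allowed.

No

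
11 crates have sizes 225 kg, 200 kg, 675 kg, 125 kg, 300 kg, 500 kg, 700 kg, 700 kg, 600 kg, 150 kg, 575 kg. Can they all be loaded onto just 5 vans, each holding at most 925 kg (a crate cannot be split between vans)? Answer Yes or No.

No

Total = 4750 kg; ⌈4750/925⌉ = 6.
At least 6 vans are required, but only 5 are allowed.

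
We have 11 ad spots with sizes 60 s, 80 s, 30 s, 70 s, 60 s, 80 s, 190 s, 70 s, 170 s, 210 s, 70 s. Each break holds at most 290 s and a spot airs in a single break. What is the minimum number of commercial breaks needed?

4

Total = 210 + 190 + 170 + 80 + 80 + 70 + 70 + 70 + 60 + 60 + 30 = 1090 s.
Lower bound: ⌈1090/290⌉ = 4 commercial breaks.
A packing using 4 commercial breaks:
  break 1: 210 + 80 = 290
  break 2: 190 + 80 = 270
  break 3: 170 + 70 + 30 = 270
  break 4: 70 + 70 + 60 + 60 = 260
This matches the lower bound, so 4 is optimal.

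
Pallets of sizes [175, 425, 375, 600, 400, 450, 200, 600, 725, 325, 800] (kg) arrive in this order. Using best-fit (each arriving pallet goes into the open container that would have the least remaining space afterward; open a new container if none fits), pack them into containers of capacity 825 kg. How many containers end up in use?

  175 → container 1 (new)  [load 175/825]
  425 → container 1  [load 600/825]
  375 → container 2 (new)  [load 375/825]
  600 → container 3 (new)  [load 600/825]
  400 → container 2  [load 775/825]
  450 → container 4 (new)  [load 450/825]
  200 → container 1  [load 800/825]
  600 → container 5 (new)  [load 600/825]
  725 → container 6 (new)  [load 725/825]
  325 → container 4  [load 775/825]
  800 → container 7 (new)  [load 800/825]
7 containers opened.

7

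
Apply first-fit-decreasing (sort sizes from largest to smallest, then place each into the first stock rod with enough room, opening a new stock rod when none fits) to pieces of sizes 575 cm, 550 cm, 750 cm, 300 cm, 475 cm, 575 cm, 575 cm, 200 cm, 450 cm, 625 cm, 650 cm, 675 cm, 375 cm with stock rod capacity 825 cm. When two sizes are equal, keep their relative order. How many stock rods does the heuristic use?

Sorted descending: 750, 675, 650, 625, 575, 575, 575, 550, 475, 450, 375, 300, 200.
  750 → stock rod 1 (new)  [load 750/825]
  675 → stock rod 2 (new)  [load 675/825]
  650 → stock rod 3 (new)  [load 650/825]
  625 → stock rod 4 (new)  [load 625/825]
  575 → stock rod 5 (new)  [load 575/825]
  575 → stock rod 6 (new)  [load 575/825]
  575 → stock rod 7 (new)  [load 575/825]
  550 → stock rod 8 (new)  [load 550/825]
  475 → stock rod 9 (new)  [load 475/825]
  450 → stock rod 10 (new)  [load 450/825]
  375 → stock rod 10  [load 825/825]
  300 → stock rod 9  [load 775/825]
  200 → stock rod 4  [load 825/825]
10 stock rods opened.

10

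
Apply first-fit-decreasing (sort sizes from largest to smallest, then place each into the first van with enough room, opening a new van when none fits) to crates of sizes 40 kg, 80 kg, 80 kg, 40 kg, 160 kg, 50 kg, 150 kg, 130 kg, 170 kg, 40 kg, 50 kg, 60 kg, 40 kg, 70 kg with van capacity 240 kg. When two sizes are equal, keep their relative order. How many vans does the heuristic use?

Sorted descending: 170, 160, 150, 130, 80, 80, 70, 60, 50, 50, 40, 40, 40, 40.
  170 → van 1 (new)  [load 170/240]
  160 → van 2 (new)  [load 160/240]
  150 → van 3 (new)  [load 150/240]
  130 → van 4 (new)  [load 130/240]
  80 → van 2  [load 240/240]
  80 → van 3  [load 230/240]
  70 → van 1  [load 240/240]
  60 → van 4  [load 190/240]
  50 → van 4  [load 240/240]
  50 → van 5 (new)  [load 50/240]
  40 → van 5  [load 90/240]
  40 → van 5  [load 130/240]
  40 → van 5  [load 170/240]
  40 → van 5  [load 210/240]
5 vans opened.

5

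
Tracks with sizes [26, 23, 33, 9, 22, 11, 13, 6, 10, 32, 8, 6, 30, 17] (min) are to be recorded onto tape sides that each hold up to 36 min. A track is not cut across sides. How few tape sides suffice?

8

Total = 33 + 32 + 30 + 26 + 23 + 22 + 17 + 13 + 11 + 10 + 9 + 8 + 6 + 6 = 246 min.
Lower bound: ⌈246/36⌉ = 7 tape sides.
A packing using 8 tape sides:
  side 1: 33 = 33
  side 2: 32 = 32
  side 3: 30 + 6 = 36
  side 4: 26 + 10 = 36
  side 5: 23 + 13 = 36
  side 6: 22 + 11 = 33
  side 7: 17 + 9 + 8 = 34
  side 8: 6 = 6
No arrangement into 7 tape sides stays within capacity, so 8 is optimal.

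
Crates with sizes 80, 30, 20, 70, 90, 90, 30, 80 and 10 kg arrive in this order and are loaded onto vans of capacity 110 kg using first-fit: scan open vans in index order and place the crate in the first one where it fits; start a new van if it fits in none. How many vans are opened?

5

  80 → van 1 (new)  [load 80/110]
  30 → van 1  [load 110/110]
  20 → van 2 (new)  [load 20/110]
  70 → van 2  [load 90/110]
  90 → van 3 (new)  [load 90/110]
  90 → van 4 (new)  [load 90/110]
  30 → van 5 (new)  [load 30/110]
  80 → van 5  [load 110/110]
  10 → van 2  [load 100/110]
5 vans opened.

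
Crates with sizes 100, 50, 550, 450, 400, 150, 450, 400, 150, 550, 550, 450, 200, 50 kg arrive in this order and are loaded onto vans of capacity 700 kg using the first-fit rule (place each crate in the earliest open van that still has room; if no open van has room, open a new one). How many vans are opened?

8

  100 → van 1 (new)  [load 100/700]
  50 → van 1  [load 150/700]
  550 → van 1  [load 700/700]
  450 → van 2 (new)  [load 450/700]
  400 → van 3 (new)  [load 400/700]
  150 → van 2  [load 600/700]
  450 → van 4 (new)  [load 450/700]
  400 → van 5 (new)  [load 400/700]
  150 → van 3  [load 550/700]
  550 → van 6 (new)  [load 550/700]
  550 → van 7 (new)  [load 550/700]
  450 → van 8 (new)  [load 450/700]
  200 → van 4  [load 650/700]
  50 → van 2  [load 650/700]
8 vans opened.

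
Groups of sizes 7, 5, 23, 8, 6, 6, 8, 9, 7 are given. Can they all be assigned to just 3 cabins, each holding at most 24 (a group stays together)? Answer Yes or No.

No

Total = 79; ⌈79/24⌉ = 4.
At least 4 cabins are required, but only 3 are allowed.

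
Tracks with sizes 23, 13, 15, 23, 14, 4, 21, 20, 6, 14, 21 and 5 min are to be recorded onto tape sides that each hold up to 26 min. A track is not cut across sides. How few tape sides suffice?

9

Total = 23 + 23 + 21 + 21 + 20 + 15 + 14 + 14 + 13 + 6 + 5 + 4 = 179 min.
Lower bound: ⌈179/26⌉ = 7 tape sides.
Also, 8 tracks each exceed 13 min, and no two of those can share a side, so at least 8 tape sides are needed.
A packing using 9 tape sides:
  side 1: 23 = 23
  side 2: 23 = 23
  side 3: 21 + 5 = 26
  side 4: 21 + 4 = 25
  side 5: 20 + 6 = 26
  side 6: 15 = 15
  side 7: 14 = 14
  side 8: 14 = 14
  side 9: 13 = 13
No arrangement into 8 tape sides stays within capacity, so 9 is optimal.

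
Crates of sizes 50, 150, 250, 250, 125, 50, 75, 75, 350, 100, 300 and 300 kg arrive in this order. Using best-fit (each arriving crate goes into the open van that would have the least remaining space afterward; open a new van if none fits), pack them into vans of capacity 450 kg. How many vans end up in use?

5

  50 → van 1 (new)  [load 50/450]
  150 → van 1  [load 200/450]
  250 → van 1  [load 450/450]
  250 → van 2 (new)  [load 250/450]
  125 → van 2  [load 375/450]
  50 → van 2  [load 425/450]
  75 → van 3 (new)  [load 75/450]
  75 → van 3  [load 150/450]
  350 → van 4 (new)  [load 350/450]
  100 → van 4  [load 450/450]
  300 → van 3  [load 450/450]
  300 → van 5 (new)  [load 300/450]
5 vans opened.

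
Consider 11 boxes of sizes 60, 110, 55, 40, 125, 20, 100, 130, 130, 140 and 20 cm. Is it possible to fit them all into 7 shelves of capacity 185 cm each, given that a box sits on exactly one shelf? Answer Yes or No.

A valid assignment using 6 shelves:
  shelf 1: 140 + 40 = 180
  shelf 2: 130 + 55 = 185
  shelf 3: 130 + 20 + 20 = 170
  shelf 4: 125 + 60 = 185
  shelf 5: 110 = 110
  shelf 6: 100 = 100
That uses only 6 ≤ 7, so 7 shelves are enough.

Yes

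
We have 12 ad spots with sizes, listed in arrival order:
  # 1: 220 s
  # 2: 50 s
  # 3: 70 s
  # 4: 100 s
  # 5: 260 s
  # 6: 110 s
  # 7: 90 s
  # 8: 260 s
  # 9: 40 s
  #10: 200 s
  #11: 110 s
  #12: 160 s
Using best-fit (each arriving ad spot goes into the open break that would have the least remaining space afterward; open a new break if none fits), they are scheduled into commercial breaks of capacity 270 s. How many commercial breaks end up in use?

  220 → break 1 (new)  [load 220/270]
  50 → break 1  [load 270/270]
  70 → break 2 (new)  [load 70/270]
  100 → break 2  [load 170/270]
  260 → break 3 (new)  [load 260/270]
  110 → break 4 (new)  [load 110/270]
  90 → break 2  [load 260/270]
  260 → break 5 (new)  [load 260/270]
  40 → break 4  [load 150/270]
  200 → break 6 (new)  [load 200/270]
  110 → break 4  [load 260/270]
  160 → break 7 (new)  [load 160/270]
7 commercial breaks opened.

7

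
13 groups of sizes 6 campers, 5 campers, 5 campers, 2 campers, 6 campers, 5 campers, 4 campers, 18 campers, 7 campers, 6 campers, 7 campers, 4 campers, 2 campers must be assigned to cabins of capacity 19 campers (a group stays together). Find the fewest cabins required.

5

Total = 18 + 7 + 7 + 6 + 6 + 6 + 5 + 5 + 5 + 4 + 4 + 2 + 2 = 77 campers.
Lower bound: ⌈77/19⌉ = 5 cabins.
A packing using 5 cabins:
  cabin 1: 18 = 18
  cabin 2: 7 + 7 + 5 = 19
  cabin 3: 6 + 6 + 6 = 18
  cabin 4: 5 + 5 + 4 + 4 = 18
  cabin 5: 2 + 2 = 4
This matches the lower bound, so 5 is optimal.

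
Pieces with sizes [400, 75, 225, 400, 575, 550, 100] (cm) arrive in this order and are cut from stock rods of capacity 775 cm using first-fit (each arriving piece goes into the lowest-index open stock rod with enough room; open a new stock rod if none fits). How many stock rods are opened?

4

  400 → stock rod 1 (new)  [load 400/775]
  75 → stock rod 1  [load 475/775]
  225 → stock rod 1  [load 700/775]
  400 → stock rod 2 (new)  [load 400/775]
  575 → stock rod 3 (new)  [load 575/775]
  550 → stock rod 4 (new)  [load 550/775]
  100 → stock rod 2  [load 500/775]
4 stock rods opened.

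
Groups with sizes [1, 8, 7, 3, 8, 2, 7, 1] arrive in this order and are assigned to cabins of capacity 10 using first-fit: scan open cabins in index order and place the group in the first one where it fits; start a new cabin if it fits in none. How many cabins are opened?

4

  1 → cabin 1 (new)  [load 1/10]
  8 → cabin 1  [load 9/10]
  7 → cabin 2 (new)  [load 7/10]
  3 → cabin 2  [load 10/10]
  8 → cabin 3 (new)  [load 8/10]
  2 → cabin 3  [load 10/10]
  7 → cabin 4 (new)  [load 7/10]
  1 → cabin 1  [load 10/10]
4 cabins opened.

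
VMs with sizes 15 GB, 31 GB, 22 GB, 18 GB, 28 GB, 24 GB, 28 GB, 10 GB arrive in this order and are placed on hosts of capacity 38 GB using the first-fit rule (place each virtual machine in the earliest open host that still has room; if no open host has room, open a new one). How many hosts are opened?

6

  15 → host 1 (new)  [load 15/38]
  31 → host 2 (new)  [load 31/38]
  22 → host 1  [load 37/38]
  18 → host 3 (new)  [load 18/38]
  28 → host 4 (new)  [load 28/38]
  24 → host 5 (new)  [load 24/38]
  28 → host 6 (new)  [load 28/38]
  10 → host 3  [load 28/38]
6 hosts opened.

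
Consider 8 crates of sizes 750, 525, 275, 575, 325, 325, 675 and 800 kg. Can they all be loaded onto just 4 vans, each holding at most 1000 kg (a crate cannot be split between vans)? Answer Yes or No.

Total = 4250 kg; ⌈4250/1000⌉ = 5.
At least 5 vans are required, but only 4 are allowed.

No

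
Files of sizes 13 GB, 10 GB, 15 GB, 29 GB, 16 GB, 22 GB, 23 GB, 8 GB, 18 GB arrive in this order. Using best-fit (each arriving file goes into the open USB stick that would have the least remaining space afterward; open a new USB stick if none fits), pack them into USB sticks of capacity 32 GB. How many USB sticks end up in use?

6

  13 → USB stick 1 (new)  [load 13/32]
  10 → USB stick 1  [load 23/32]
  15 → USB stick 2 (new)  [load 15/32]
  29 → USB stick 3 (new)  [load 29/32]
  16 → USB stick 2  [load 31/32]
  22 → USB stick 4 (new)  [load 22/32]
  23 → USB stick 5 (new)  [load 23/32]
  8 → USB stick 1  [load 31/32]
  18 → USB stick 6 (new)  [load 18/32]
6 USB sticks opened.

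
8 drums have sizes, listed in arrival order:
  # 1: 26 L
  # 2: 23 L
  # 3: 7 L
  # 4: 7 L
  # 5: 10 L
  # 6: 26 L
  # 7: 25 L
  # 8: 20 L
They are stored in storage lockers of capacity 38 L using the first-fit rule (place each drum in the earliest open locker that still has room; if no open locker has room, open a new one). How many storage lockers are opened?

5

  26 → locker 1 (new)  [load 26/38]
  23 → locker 2 (new)  [load 23/38]
  7 → locker 1  [load 33/38]
  7 → locker 2  [load 30/38]
  10 → locker 3 (new)  [load 10/38]
  26 → locker 3  [load 36/38]
  25 → locker 4 (new)  [load 25/38]
  20 → locker 5 (new)  [load 20/38]
5 storage lockers opened.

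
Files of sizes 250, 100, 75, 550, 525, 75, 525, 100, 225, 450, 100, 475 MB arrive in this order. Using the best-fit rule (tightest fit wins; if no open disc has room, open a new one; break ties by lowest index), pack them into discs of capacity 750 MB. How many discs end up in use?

6

  250 → disc 1 (new)  [load 250/750]
  100 → disc 1  [load 350/750]
  75 → disc 1  [load 425/750]
  550 → disc 2 (new)  [load 550/750]
  525 → disc 3 (new)  [load 525/750]
  75 → disc 2  [load 625/750]
  525 → disc 4 (new)  [load 525/750]
  100 → disc 2  [load 725/750]
  225 → disc 3  [load 750/750]
  450 → disc 5 (new)  [load 450/750]
  100 → disc 4  [load 625/750]
  475 → disc 6 (new)  [load 475/750]
6 discs opened.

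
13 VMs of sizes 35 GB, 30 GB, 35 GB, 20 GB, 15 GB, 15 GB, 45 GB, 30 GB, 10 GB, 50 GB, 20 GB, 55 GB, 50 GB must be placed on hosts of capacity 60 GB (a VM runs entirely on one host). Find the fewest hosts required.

8

Total = 55 + 50 + 50 + 45 + 35 + 35 + 30 + 30 + 20 + 20 + 15 + 15 + 10 = 410 GB.
Lower bound: ⌈410/60⌉ = 7 hosts.
A packing using 8 hosts:
  host 1: 55 = 55
  host 2: 50 + 10 = 60
  host 3: 50 = 50
  host 4: 45 + 15 = 60
  host 5: 35 + 20 = 55
  host 6: 35 + 20 = 55
  host 7: 30 + 30 = 60
  host 8: 15 = 15
No arrangement into 7 hosts stays within capacity, so 8 is optimal.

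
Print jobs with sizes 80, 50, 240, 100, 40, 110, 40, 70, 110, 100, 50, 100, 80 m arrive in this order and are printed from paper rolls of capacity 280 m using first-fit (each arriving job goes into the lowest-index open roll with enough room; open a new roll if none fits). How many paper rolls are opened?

5

  80 → roll 1 (new)  [load 80/280]
  50 → roll 1  [load 130/280]
  240 → roll 2 (new)  [load 240/280]
  100 → roll 1  [load 230/280]
  40 → roll 1  [load 270/280]
  110 → roll 3 (new)  [load 110/280]
  40 → roll 2  [load 280/280]
  70 → roll 3  [load 180/280]
  110 → roll 4 (new)  [load 110/280]
  100 → roll 3  [load 280/280]
  50 → roll 4  [load 160/280]
  100 → roll 4  [load 260/280]
  80 → roll 5 (new)  [load 80/280]
5 paper rolls opened.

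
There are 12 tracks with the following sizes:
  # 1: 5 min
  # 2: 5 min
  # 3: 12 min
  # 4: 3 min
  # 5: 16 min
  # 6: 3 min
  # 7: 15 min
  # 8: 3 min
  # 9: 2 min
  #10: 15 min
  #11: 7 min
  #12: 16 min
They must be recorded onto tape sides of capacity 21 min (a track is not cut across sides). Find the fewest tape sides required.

Total = 16 + 16 + 15 + 15 + 12 + 7 + 5 + 5 + 3 + 3 + 3 + 2 = 102 min.
Lower bound: ⌈102/21⌉ = 5 tape sides.
A packing using 5 tape sides:
  side 1: 16 + 5 = 21
  side 2: 16 + 5 = 21
  side 3: 15 + 3 + 3 = 21
  side 4: 15 + 3 + 2 = 20
  side 5: 12 + 7 = 19
This matches the lower bound, so 5 is optimal.

5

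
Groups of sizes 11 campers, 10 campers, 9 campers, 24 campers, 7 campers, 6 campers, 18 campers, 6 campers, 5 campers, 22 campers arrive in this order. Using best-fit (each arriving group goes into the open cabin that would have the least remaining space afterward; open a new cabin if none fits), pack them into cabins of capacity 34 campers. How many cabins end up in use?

4

  11 → cabin 1 (new)  [load 11/34]
  10 → cabin 1  [load 21/34]
  9 → cabin 1  [load 30/34]
  24 → cabin 2 (new)  [load 24/34]
  7 → cabin 2  [load 31/34]
  6 → cabin 3 (new)  [load 6/34]
  18 → cabin 3  [load 24/34]
  6 → cabin 3  [load 30/34]
  5 → cabin 4 (new)  [load 5/34]
  22 → cabin 4  [load 27/34]
4 cabins opened.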